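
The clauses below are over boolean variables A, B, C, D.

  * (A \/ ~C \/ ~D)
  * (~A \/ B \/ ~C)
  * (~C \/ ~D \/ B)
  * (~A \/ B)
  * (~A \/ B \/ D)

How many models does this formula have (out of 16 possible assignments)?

Case analysis on A and B:
  A=T, B=T: remaining (C,D) ∈ {(F,F); (F,T); (T,F); (T,T)} — 4.
  A=T, B=F: a clause becomes empty — 0.
  A=F, B=T: remaining (C,D) ∈ {(F,F); (F,T); (T,F)} — 3.
  A=F, B=F: remaining (C,D) ∈ {(F,F); (F,T); (T,F)} — 3.
Total: 4 + 0 + 3 + 3 = 10.

10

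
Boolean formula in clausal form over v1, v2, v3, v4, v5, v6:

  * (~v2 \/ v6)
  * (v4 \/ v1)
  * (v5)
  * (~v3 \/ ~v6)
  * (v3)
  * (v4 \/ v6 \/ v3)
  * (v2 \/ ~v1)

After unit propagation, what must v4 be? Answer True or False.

(v5) is a unit clause: v5 = True.
(v3) stands alone — v3 = True.
(~v3 \/ ~v6): since v3 = True, the clause reduces to (~v6). v6 = False.
From (~v2 \/ v6) and v6 = False: v2 = False.
(v2 \/ ~v1) with v2 = False leaves only ~v1, so v1 = False.
(v1 \/ v4) with v1 = False leaves only v4, so v4 = True.

True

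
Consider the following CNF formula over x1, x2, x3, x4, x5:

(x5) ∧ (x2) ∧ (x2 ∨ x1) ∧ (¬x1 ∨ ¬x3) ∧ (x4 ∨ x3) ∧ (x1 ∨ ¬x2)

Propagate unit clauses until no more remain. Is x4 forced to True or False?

True

(x5) stands alone — x5 = True.
(x2) is a unit clause: x2 = True.
From (x1 ∨ ¬x2) and x2 = True: x1 = True.
(¬x3 ∨ ¬x1): since x1 = True, the clause reduces to (¬x3). x3 = False.
(x4 ∨ x3) with x3 = False leaves only x4, so x4 = True.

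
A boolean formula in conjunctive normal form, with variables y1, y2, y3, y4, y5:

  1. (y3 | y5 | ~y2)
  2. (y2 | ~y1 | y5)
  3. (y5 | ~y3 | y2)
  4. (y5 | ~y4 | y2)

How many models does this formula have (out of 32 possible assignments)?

Split on y2, then y5.
  y2=1, y5=1: y1, y3, y4 free → 2^3 = 8.
  y2=1, y5=0: remaining (y1,y3,y4) ∈ {(0,1,0); (0,1,1); (1,1,0); (1,1,1)} — 4.
  y2=0, y5=1: y1, y3, y4 free → 2^3 = 8.
  y2=0, y5=0: remaining (y1,y3,y4) ∈ {(0,0,0)} — 1.
Total: 8 + 4 + 8 + 1 = 21.

21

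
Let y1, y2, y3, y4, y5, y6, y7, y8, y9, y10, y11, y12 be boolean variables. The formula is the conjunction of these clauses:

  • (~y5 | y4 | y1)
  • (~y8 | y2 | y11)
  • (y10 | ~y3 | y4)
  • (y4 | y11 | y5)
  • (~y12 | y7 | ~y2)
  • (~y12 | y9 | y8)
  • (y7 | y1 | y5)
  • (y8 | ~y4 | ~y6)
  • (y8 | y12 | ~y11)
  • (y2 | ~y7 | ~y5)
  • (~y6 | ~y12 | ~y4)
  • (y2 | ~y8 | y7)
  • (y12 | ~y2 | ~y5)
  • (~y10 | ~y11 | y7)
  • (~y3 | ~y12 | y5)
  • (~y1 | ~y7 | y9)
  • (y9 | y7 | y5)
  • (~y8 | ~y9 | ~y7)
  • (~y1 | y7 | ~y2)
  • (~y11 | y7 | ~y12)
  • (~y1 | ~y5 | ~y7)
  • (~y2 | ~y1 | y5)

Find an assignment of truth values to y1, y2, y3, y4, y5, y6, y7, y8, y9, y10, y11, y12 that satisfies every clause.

y1 = 1  y2 = 0  y3 = 1  y4 = 1  y5 = 1  y6 = 0  y7 = 0  y8 = 0  y9 = 1  y10 = 1  y11 = 0  y12 = 1

Check each clause:
  1. (y4 | ~y5 | y1) — y1 is true.
  2. (~y8 | y11 | y2) — ~y8 is true.
  3. (~y3 | y10 | y4) — y10 is true.
  4. (y5 | y11 | y4) — y4 is true.
  5. (y7 | ~y2 | ~y12) — ~y2 is true.
  6. (~y12 | y9 | y8) — y9 is true.
  7. (y1 | y7 | y5) — y1 is true.
  8. (y8 | ~y4 | ~y6) — ~y6 is true.
  9. (~y11 | y8 | y12) — y12 is true.
  10. (y2 | ~y5 | ~y7) — ~y7 is true.
  11. (~y6 | ~y12 | ~y4) — ~y6 is true.
  12. (y2 | y7 | ~y8) — ~y8 is true.
  13. (y12 | ~y2 | ~y5) — y12 is true.
  14. (~y11 | y7 | ~y10) — ~y11 is true.
  15. (~y12 | y5 | ~y3) — y5 is true.
  16. (~y7 | ~y1 | y9) — ~y7 is true.
  17. (y5 | y7 | y9) — y9 is true.
  18. (~y7 | ~y8 | ~y9) — ~y8 is true.
  19. (~y2 | y7 | ~y1) — ~y2 is true.
  20. (~y11 | ~y12 | y7) — ~y11 is true.
  21. (~y5 | ~y1 | ~y7) — ~y7 is true.
  22. (~y1 | ~y2 | y5) — y5 is true.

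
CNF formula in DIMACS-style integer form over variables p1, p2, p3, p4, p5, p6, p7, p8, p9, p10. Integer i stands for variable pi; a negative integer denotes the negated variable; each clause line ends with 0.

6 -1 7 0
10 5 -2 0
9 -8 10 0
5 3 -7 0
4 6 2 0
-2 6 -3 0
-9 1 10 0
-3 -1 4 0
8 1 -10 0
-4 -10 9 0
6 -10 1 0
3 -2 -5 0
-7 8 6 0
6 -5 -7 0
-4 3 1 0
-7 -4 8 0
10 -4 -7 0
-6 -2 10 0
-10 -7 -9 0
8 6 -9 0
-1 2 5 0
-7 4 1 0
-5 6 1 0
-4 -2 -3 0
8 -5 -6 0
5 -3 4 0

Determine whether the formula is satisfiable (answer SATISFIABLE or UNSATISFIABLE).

SATISFIABLE

Try p1 = False.
Set p2 = False and propagate.
Try p3 = True.
For the remaining variables, p4 = True, p5 = False, p6 = False, p7 = False, p8 = False, p9 = False, p10 = False works.
Every clause has at least one true literal under this assignment.
So p1=F  p2=F  p3=T  p4=T  p5=F  p6=F  p7=F  p8=F  p9=F  p10=F is a satisfying assignment.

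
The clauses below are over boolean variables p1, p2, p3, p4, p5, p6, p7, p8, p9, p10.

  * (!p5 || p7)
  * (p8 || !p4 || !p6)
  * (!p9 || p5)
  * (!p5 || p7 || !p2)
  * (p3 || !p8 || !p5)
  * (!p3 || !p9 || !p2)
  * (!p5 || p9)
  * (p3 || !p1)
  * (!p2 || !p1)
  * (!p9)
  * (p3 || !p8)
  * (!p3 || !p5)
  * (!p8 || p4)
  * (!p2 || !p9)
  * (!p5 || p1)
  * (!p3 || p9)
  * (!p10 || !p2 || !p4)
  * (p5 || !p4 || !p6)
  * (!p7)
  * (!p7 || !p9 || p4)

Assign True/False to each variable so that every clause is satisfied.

p1=False, p2=False, p3=False, p4=False, p5=False, p6=False, p7=False, p8=False, p9=False, p10=False

Check each clause:
  1. (!p5 || p7) — !p5 is true.
  2. (p8 || !p4 || !p6) — !p6 is true.
  3. (!p9 || p5) — !p9 is true.
  4. (p7 || !p5 || !p2) — !p5 is true.
  5. (p3 || !p5 || !p8) — !p8 is true.
  6. (!p2 || !p9 || !p3) — !p3 is true.
  7. (!p5 || p9) — !p5 is true.
  8. (!p1 || p3) — !p1 is true.
  9. (!p1 || !p2) — !p1 is true.
  10. (!p9) — !p9 is true.
  11. (p3 || !p8) — !p8 is true.
  12. (!p3 || !p5) — !p5 is true.
  13. (p4 || !p8) — !p8 is true.
  14. (!p9 || !p2) — !p2 is true.
  15. (!p5 || p1) — !p5 is true.
  16. (p9 || !p3) — !p3 is true.
  17. (!p2 || !p4 || !p10) — !p4 is true.
  18. (!p6 || p5 || !p4) — !p6 is true.
  19. (!p7) — !p7 is true.
  20. (!p9 || !p7 || p4) — !p7 is true.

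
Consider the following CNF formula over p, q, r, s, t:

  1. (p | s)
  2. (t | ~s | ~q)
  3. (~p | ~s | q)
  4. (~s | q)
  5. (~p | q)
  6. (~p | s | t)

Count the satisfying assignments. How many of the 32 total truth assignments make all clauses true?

Satisfying assignments:
  p=F q=T r=F s=T t=T
  p=F q=T r=T s=T t=T
  p=T q=T r=F s=F t=T
  p=T q=T r=F s=T t=T
  p=T q=T r=T s=F t=T
  p=T q=T r=T s=T t=T
That's 6 in total.

6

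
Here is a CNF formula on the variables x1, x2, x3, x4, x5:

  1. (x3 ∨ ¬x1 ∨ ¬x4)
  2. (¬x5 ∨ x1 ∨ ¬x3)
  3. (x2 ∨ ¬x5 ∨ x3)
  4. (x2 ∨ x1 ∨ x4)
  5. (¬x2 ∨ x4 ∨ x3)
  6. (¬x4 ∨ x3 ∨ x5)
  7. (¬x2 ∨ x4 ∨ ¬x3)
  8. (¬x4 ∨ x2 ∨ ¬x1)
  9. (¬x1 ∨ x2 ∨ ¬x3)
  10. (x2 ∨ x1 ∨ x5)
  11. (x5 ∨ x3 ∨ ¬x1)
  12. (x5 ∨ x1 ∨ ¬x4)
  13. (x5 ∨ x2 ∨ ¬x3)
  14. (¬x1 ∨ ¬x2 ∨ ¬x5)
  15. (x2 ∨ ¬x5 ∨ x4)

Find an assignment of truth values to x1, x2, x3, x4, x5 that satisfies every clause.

Branch on x1: take x1 = False.
Branch on x2: take x2 = True.
The remaining clauses are satisfied by x3 = False, x4 = True, x5 = True.
Check each clause:
  1. (¬x4 ∨ x3 ∨ ¬x1) — ¬x1 is true.
  2. (¬x3 ∨ x1 ∨ ¬x5) — ¬x3 is true.
  3. (x3 ∨ ¬x5 ∨ x2) — x2 is true.
  4. (x2 ∨ x1 ∨ x4) — x2 is true.
  5. (x4 ∨ x3 ∨ ¬x2) — x4 is true.
  6. (x3 ∨ ¬x4 ∨ x5) — x5 is true.
  7. (¬x3 ∨ x4 ∨ ¬x2) — x4 is true.
  8. (¬x4 ∨ x2 ∨ ¬x1) — x2 is true.
  9. (¬x3 ∨ ¬x1 ∨ x2) — x2 is true.
  10. (x2 ∨ x1 ∨ x5) — x2 is true.
  11. (x5 ∨ ¬x1 ∨ x3) — x5 is true.
  12. (x1 ∨ ¬x4 ∨ x5) — x5 is true.
  13. (x5 ∨ ¬x3 ∨ x2) — ¬x3 is true.
  14. (¬x1 ∨ ¬x5 ∨ ¬x2) — ¬x1 is true.
  15. (¬x5 ∨ x4 ∨ x2) — x2 is true.

x1=F, x2=T, x3=F, x4=T, x5=T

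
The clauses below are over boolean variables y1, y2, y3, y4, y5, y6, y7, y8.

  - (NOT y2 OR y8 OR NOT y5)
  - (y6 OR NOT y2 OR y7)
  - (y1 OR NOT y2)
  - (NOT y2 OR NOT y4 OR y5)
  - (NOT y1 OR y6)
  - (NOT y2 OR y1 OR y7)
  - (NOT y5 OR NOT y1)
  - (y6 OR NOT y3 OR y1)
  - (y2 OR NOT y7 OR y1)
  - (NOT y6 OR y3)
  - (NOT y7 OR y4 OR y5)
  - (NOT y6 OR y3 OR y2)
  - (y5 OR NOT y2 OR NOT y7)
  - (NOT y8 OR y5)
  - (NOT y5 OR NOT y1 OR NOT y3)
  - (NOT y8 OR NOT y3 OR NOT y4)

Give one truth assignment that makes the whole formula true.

Try y1 = False.
  then y2 is forced to False.
  then y7 is forced to False.
Branch on y3: take y3 = True.
  then y6 is forced to True.
For the remaining variables, y4 = True, y5 = False, y8 = False works.

y1=F, y2=F, y3=T, y4=T, y5=F, y6=T, y7=F, y8=F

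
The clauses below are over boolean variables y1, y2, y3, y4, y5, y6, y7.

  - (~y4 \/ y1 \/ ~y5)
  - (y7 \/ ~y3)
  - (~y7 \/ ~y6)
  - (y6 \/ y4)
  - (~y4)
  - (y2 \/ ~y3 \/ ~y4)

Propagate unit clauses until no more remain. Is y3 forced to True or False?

(~y4) stands alone — y4 = False.
(y6 \/ y4) with y4 = False leaves only y6, so y6 = True.
(~y7 \/ ~y6): since y6 = True, the clause reduces to (~y7). y7 = False.
From (~y3 \/ y7) and y7 = False: y3 = False.

False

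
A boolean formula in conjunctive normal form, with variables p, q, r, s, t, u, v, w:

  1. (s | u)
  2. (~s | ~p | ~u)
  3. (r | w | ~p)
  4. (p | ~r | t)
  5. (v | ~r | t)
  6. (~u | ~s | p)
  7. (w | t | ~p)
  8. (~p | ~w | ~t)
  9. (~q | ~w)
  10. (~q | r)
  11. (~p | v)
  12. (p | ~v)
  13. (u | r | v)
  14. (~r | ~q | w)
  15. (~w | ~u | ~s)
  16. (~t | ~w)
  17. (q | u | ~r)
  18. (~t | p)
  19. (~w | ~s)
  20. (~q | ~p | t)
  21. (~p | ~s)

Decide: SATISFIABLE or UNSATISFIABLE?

SATISFIABLE

Branch on p: take p = False.
  then v is forced to False.
  then t is forced to False.
  then r is forced to False.
  then q is forced to False.
  then u is forced to True.
  then s is forced to False.
w is now unconstrained; take w = False.
So p = 0  q = 0  r = 0  s = 0  t = 0  u = 1  v = 0  w = 0 is a satisfying assignment.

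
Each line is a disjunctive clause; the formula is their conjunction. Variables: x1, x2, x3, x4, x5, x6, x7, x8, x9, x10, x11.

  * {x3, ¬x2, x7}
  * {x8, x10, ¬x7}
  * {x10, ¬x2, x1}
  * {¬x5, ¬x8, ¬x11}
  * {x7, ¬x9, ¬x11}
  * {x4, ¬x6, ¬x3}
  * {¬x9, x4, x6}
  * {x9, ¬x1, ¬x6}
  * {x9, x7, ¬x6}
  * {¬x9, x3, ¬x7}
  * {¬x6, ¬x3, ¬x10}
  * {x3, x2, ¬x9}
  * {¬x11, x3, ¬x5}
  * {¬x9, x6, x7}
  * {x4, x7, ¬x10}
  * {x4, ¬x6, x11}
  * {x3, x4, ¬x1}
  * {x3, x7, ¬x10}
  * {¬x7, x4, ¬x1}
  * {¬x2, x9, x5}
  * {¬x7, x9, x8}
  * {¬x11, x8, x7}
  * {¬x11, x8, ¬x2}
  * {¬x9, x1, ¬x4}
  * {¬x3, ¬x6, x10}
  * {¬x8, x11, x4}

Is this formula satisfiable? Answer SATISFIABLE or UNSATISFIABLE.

Set x1 = True and propagate.
For the remaining variables, x2 = False, x3 = True, x4 = True, x5 = True, x6 = False, x7 = False, x8 = True, x9 = False, x10 = True, x11 = False works.
Every clause has at least one true literal under this assignment.
So x1=True, x2=False, x3=True, x4=True, x5=True, x6=False, x7=False, x8=True, x9=False, x10=True, x11=False is a satisfying assignment.

SATISFIABLE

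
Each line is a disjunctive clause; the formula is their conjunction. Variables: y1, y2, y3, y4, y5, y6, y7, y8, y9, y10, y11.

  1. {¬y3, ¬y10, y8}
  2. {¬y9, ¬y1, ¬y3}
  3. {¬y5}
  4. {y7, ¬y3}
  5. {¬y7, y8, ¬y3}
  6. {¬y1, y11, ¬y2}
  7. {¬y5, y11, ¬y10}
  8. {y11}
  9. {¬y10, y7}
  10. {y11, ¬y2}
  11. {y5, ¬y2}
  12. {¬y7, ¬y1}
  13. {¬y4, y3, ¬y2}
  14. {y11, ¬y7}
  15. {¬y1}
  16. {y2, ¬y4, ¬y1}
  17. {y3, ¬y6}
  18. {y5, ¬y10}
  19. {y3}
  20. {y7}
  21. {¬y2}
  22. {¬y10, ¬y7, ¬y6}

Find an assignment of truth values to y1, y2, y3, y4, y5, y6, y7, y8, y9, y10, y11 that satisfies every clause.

Unit propagation: (¬y5) forces y5 = False.
(y11) is a unit clause, so y11 = True.
Unit propagation: (¬y2) forces y2 = False.
The clause (¬y1) is unit: y1 must be False.
The clause (¬y10) is unit: y10 must be False.
(y3) is a unit clause, so y3 = True.
Unit propagation: (y7) forces y7 = True.
(y8) is a unit clause, so y8 = True.
y4, y6, y9 are now unconstrained; take y4 = True, y6 = False, y9 = True.

y1=F, y2=F, y3=T, y4=T, y5=F, y6=F, y7=T, y8=T, y9=T, y10=F, y11=T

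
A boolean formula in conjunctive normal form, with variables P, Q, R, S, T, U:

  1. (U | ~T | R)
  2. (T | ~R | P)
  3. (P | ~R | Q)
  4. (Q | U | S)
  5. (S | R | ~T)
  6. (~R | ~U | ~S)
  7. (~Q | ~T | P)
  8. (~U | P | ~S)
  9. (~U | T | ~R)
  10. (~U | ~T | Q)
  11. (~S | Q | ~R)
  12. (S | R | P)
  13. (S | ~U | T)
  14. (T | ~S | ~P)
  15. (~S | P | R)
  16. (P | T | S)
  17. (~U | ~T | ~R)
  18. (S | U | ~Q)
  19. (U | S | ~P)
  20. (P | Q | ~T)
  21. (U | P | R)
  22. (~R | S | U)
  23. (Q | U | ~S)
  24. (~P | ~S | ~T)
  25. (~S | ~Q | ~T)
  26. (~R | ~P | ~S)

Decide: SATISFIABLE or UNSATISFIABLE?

S = True:
  P = True:
    propagation gives T=True; an empty clause results — contradiction.
  P = False:
    propagation gives U=False, R=True, T=True, Q=True; an empty clause results — contradiction.
S = False:
  T = True:
    propagation gives R=True, U=False; an empty clause results — contradiction.
  T = False:
    propagation gives U=False, Q=True; an empty clause results — contradiction.
Every branch closes, so no satisfying assignment exists.

UNSATISFIABLE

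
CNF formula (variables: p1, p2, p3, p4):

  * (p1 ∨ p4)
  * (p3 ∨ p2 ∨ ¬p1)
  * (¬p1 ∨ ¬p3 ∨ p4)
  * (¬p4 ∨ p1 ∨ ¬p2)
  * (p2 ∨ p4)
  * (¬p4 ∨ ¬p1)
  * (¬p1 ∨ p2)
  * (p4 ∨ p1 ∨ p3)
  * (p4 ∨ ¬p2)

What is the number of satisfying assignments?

The models are:
  p1=F p2=F p3=F p4=T
  p1=F p2=F p3=T p4=T
Count: 2.

2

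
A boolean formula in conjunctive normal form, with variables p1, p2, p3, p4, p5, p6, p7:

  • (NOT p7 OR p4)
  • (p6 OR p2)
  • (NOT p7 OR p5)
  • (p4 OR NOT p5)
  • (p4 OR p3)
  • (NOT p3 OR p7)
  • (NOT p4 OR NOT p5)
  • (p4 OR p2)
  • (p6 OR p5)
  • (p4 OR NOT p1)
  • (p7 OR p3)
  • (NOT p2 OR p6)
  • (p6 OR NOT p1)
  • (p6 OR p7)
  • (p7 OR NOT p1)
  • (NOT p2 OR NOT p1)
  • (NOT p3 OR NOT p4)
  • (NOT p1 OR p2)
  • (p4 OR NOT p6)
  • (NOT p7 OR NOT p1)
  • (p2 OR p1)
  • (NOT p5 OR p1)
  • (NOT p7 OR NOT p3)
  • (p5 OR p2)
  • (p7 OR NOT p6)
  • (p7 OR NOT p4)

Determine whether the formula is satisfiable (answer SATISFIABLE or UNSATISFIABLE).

p7 = True:
  propagation gives p4=True, p5=True; an empty clause results — contradiction.
p7 = False:
  propagation gives p3=False; an empty clause results — contradiction.
Every branch closes, so no satisfying assignment exists.

UNSATISFIABLE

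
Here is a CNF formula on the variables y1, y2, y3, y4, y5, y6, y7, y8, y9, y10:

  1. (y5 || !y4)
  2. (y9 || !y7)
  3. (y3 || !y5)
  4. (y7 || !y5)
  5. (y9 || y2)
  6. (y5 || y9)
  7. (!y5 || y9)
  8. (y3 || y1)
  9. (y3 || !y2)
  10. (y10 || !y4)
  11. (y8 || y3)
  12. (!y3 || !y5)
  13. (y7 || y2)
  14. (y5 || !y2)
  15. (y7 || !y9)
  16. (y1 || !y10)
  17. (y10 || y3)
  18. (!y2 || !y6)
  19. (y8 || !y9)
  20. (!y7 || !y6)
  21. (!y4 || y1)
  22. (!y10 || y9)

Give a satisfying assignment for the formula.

y1=True, y2=False, y3=True, y4=False, y5=False, y6=False, y7=True, y8=True, y9=True, y10=True

y1 occurs only positively in the remaining clauses — set y1 = True.
y4 occurs only negated in the remaining clauses — set y4 = False.
Branch on y2: take y2 = False.
  then y9 is forced to True.
  then y7 is forced to True.
  then y8 is forced to True.
  then y6 is forced to False.
Set y3 = True and propagate.
  then y5 is forced to False.
y10 is now unconstrained; take y10 = True.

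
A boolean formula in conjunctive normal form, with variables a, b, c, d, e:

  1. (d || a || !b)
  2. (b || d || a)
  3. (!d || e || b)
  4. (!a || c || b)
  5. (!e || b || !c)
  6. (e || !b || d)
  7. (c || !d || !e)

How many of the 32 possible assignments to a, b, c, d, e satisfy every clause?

9

Split on b, then d.
  b=1, d=1: a free; 3 ways for (c,e) × 2^1 = 6.
  b=1, d=0: remaining (a,c,e) ∈ {(1,0,1); (1,1,1)} — 2.
  b=0, d=1: a clause becomes empty — 0.
  b=0, d=0: remaining (a,c,e) ∈ {(1,1,0)} — 1.
Total: 6 + 2 + 0 + 1 = 9.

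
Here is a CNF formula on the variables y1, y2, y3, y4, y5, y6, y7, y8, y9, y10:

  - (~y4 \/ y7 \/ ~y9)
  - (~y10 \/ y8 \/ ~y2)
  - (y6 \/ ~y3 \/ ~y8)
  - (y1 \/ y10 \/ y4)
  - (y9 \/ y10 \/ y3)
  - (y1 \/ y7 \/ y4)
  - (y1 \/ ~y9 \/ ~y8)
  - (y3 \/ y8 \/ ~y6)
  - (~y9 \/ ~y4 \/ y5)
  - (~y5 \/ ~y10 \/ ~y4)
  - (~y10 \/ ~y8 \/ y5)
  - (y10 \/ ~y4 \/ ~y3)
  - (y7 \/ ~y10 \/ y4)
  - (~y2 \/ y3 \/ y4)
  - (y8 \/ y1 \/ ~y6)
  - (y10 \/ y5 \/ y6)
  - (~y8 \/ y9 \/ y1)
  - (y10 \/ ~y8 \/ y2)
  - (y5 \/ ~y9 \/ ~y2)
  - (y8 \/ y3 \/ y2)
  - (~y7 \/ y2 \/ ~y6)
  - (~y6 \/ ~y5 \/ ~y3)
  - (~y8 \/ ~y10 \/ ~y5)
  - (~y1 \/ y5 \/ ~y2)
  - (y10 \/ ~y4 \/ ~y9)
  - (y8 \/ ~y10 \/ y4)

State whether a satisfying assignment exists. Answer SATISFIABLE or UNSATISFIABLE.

SATISFIABLE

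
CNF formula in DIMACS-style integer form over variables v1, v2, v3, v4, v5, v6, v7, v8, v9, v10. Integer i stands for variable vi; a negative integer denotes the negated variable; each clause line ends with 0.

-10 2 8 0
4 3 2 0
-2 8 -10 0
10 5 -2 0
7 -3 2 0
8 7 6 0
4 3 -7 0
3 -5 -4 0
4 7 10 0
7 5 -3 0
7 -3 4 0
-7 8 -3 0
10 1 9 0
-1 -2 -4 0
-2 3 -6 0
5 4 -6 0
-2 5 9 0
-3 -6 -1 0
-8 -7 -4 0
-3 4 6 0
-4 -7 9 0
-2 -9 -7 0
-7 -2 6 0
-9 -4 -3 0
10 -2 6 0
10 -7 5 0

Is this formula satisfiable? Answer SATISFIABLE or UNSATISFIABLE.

SATISFIABLE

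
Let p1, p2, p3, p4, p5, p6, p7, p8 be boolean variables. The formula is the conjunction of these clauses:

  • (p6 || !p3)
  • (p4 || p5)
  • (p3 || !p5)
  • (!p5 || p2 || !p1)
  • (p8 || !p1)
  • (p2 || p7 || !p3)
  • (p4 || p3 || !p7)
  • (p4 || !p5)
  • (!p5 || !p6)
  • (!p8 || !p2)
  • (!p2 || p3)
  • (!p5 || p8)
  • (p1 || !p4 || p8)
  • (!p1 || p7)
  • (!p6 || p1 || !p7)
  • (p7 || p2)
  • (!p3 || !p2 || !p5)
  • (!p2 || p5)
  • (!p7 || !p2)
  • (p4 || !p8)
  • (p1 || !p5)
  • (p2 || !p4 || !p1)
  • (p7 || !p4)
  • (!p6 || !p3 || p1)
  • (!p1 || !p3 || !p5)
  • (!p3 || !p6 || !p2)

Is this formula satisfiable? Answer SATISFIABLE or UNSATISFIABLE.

SATISFIABLE

Try p1 = False.
  then p5 is forced to False.
  then p4 is forced to True.
  then p8 is forced to True.
  then p2 is forced to False.
  then p7 is forced to True.
  then p6 is forced to False.
  then p3 is forced to False.
Every clause has at least one true literal under this assignment.
So p1=False, p2=False, p3=False, p4=True, p5=False, p6=False, p7=True, p8=True is a satisfying assignment.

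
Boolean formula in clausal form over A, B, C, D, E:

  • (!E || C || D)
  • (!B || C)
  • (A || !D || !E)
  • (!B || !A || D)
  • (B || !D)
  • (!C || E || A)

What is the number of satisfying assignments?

The models are:
  A=0 B=0 C=0 D=0 E=0
  A=0 B=0 C=1 D=0 E=1
  A=0 B=1 C=1 D=0 E=1
  A=1 B=0 C=0 D=0 E=0
  A=1 B=0 C=1 D=0 E=0
  A=1 B=0 C=1 D=0 E=1
  A=1 B=1 C=1 D=1 E=0
  A=1 B=1 C=1 D=1 E=1
That's 8 in total.

8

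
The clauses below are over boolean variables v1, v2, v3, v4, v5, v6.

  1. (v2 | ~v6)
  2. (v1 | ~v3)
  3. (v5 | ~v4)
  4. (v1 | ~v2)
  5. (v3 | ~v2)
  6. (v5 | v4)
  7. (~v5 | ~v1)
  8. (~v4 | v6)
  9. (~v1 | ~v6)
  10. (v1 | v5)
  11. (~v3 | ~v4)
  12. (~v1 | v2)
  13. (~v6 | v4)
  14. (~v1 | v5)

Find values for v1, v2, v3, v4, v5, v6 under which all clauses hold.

v1 = False, v2 = False, v3 = False, v4 = False, v5 = True, v6 = False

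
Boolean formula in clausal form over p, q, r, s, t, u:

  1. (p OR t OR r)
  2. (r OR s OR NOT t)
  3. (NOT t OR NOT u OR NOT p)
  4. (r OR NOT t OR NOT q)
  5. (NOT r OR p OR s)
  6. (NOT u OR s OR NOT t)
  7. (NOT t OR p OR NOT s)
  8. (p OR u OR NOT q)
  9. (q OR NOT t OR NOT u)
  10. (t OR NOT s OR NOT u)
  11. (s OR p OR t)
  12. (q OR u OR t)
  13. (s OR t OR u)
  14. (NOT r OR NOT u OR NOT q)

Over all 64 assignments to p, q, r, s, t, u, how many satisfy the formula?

10

Case analysis on t and u:
  t=1, u=1: a clause becomes empty — 0.
  t=1, u=0: 5 of the 16 assignments to (p,q,r,s) work.
  t=0, u=1: remaining (p,q,r,s) ∈ {(1,0,0,0); (1,0,1,0); (1,1,0,0)} — 3.
  t=0, u=0: remaining (p,q,r,s) ∈ {(1,1,0,1); (1,1,1,1)} — 2.
Total: 0 + 5 + 3 + 2 = 10.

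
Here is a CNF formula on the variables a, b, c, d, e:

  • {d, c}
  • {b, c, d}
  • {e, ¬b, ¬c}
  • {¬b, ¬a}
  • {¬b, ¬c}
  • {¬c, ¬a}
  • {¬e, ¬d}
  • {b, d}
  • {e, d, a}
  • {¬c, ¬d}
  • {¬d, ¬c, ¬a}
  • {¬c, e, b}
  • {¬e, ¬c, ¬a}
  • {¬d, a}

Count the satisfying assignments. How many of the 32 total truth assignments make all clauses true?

1

The models are:
  a=T b=F c=F d=T e=F
Count: 1.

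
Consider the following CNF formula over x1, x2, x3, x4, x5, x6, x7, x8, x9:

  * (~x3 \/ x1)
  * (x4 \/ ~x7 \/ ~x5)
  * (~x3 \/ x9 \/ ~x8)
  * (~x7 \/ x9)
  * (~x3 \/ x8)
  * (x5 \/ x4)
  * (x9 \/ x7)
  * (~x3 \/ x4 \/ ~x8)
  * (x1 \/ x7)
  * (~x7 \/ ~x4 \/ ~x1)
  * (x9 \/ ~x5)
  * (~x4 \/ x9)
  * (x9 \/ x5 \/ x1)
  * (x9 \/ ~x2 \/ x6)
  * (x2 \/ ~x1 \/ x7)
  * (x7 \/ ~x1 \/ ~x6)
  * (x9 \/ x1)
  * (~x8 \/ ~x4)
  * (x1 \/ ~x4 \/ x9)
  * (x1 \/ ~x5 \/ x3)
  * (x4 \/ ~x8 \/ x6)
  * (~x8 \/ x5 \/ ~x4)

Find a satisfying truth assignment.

x1 = False, x2 = True, x3 = False, x4 = True, x5 = False, x6 = True, x7 = True, x8 = False, x9 = True

x9 occurs only positively in the remaining clauses — set x9 = True.
Set x1 = False and propagate.
  then x3 is forced to False.
  then x7 is forced to True.
  then x5 is forced to False.
  then x4 is forced to True.
  then x8 is forced to False.
x2, x6 are now unconstrained; take x2 = True, x6 = True.
Every clause has at least one true literal under this assignment.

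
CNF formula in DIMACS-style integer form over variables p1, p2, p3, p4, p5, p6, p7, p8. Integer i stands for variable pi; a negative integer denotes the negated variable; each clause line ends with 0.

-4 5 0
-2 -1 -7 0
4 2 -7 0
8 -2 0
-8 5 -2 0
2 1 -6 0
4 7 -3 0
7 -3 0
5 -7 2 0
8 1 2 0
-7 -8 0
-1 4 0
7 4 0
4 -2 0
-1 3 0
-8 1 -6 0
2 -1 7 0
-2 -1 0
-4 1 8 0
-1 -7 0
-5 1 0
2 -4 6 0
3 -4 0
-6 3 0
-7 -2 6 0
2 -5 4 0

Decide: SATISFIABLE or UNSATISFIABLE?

UNSATISFIABLE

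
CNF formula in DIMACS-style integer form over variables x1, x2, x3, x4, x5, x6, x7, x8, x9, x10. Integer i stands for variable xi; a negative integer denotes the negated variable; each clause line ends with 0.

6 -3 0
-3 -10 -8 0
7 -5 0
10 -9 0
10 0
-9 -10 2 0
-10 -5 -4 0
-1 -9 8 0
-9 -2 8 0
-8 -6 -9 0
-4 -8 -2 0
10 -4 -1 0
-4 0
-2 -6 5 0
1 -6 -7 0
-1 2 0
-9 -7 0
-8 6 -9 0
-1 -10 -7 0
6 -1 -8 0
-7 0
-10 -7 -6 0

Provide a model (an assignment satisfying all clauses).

x1=1, x2=1, x3=0, x4=0, x5=0, x6=0, x7=0, x8=0, x9=0, x10=1

(x10) is a unit clause, so x10 = True.
The clause (~x4) is unit: x4 must be False.
(~x7) is a unit clause, so x7 = False.
The clause (~x5) is unit: x5 must be False.
x3 occurs only negated in the remaining clauses — set x3 = False.
Pure literal: x9 appears only negated; assign x9 = False.
Branch on x1: take x1 = True.
  then x2 is forced to True.
  then x6 is forced to False.
  then x8 is forced to False.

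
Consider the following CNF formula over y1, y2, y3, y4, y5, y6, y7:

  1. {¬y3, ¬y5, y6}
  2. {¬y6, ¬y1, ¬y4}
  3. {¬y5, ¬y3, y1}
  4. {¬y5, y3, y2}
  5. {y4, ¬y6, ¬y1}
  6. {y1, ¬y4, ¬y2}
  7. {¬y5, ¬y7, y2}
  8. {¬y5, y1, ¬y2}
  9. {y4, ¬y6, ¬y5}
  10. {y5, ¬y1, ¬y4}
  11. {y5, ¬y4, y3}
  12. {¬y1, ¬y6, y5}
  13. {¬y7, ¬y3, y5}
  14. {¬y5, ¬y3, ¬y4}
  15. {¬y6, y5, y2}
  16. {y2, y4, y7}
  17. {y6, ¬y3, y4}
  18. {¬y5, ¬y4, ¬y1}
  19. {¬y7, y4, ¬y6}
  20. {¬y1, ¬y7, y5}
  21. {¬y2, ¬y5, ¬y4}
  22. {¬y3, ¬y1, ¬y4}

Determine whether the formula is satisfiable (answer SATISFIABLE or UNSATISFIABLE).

SATISFIABLE

Try y1 = False.
Try y2 = False.
The remaining clauses are satisfied by y3 = False, y4 = False, y5 = False, y6 = False, y7 = True.
So y1 = F  y2 = F  y3 = F  y4 = F  y5 = F  y6 = F  y7 = T is a satisfying assignment.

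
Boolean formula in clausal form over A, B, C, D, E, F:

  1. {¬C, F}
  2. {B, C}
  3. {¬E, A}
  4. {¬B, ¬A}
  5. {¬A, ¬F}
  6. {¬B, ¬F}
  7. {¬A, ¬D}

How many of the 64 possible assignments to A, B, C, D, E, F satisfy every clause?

4

Satisfying assignments:
  A=F B=F C=T D=F E=F F=T
  A=F B=F C=T D=T E=F F=T
  A=F B=T C=F D=F E=F F=F
  A=F B=T C=F D=T E=F F=F
That's 4 in total.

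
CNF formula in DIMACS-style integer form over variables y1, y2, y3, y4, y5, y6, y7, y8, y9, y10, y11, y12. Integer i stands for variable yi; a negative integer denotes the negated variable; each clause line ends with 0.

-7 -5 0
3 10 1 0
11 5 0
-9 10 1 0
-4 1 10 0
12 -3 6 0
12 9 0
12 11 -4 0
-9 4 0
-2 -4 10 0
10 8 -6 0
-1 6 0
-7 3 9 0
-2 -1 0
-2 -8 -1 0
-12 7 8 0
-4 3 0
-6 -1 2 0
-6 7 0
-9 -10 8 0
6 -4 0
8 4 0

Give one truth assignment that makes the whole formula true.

y1=False, y2=False, y3=True, y4=True, y5=False, y6=True, y7=True, y8=True, y9=True, y10=True, y11=True, y12=False

y11 occurs only positively in the remaining clauses — set y11 = True.
Branch on y1: take y1 = False.
Set y2 = False and propagate.
Try y3 = True.
The remaining clauses are satisfied by y4 = True, y5 = False, y6 = True, y7 = True, y8 = True, y9 = True, y10 = True, y12 = False.
Check each clause:
  1. (¬y7 ∨ ¬y5) — ¬y5 is true.
  2. (y3 ∨ y1 ∨ y10) — y10 is true.
  3. (y5 ∨ y11) — y11 is true.
  4. (¬y9 ∨ y1 ∨ y10) — y10 is true.
  5. (¬y4 ∨ y10 ∨ y1) — y10 is true.
  6. (y6 ∨ ¬y3 ∨ y12) — y6 is true.
  7. (y9 ∨ y12) — y9 is true.
  8. (y11 ∨ y12 ∨ ¬y4) — y11 is true.
  9. (¬y9 ∨ y4) — y4 is true.
  10. (¬y2 ∨ y10 ∨ ¬y4) — y10 is true.
  11. (y10 ∨ y8 ∨ ¬y6) — y8 is true.
  12. (¬y1 ∨ y6) — ¬y1 is true.
  13. (y9 ∨ y3 ∨ ¬y7) — y9 is true.
  14. (¬y2 ∨ ¬y1) — ¬y1 is true.
  15. (¬y1 ∨ ¬y8 ∨ ¬y2) — ¬y1 is true.
  16. (y8 ∨ y7 ∨ ¬y12) — y8 is true.
  17. (¬y4 ∨ y3) — y3 is true.
  18. (¬y6 ∨ ¬y1 ∨ y2) — ¬y1 is true.
  19. (y7 ∨ ¬y6) — y7 is true.
  20. (¬y10 ∨ ¬y9 ∨ y8) — y8 is true.
  21. (y6 ∨ ¬y4) — y6 is true.
  22. (y8 ∨ y4) — y8 is true.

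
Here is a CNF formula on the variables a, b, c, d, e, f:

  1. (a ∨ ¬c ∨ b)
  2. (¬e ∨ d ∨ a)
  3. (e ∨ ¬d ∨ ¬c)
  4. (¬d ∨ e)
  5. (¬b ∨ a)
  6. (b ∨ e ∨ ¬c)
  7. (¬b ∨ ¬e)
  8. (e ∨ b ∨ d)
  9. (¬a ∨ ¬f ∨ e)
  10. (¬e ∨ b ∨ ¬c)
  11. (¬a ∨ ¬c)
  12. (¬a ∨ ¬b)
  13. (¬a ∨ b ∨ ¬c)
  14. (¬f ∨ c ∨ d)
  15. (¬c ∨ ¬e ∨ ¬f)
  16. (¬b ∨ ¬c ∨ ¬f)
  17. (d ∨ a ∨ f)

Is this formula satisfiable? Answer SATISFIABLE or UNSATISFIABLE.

Try a = False.
  then b is forced to False.
  then c is forced to False.
For the remaining variables, d = True, e = True, f = True works.
Every clause has at least one true literal under this assignment.
So a=False, b=False, c=False, d=True, e=True, f=True is a satisfying assignment.

SATISFIABLE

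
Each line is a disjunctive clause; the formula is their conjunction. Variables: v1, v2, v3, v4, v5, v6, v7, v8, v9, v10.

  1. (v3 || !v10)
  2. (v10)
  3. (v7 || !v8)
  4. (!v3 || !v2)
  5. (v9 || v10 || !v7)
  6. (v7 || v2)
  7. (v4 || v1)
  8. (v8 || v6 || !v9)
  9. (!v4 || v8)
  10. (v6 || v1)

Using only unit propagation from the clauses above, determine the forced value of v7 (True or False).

True

(v10) is a unit clause: v10 = True.
(v3 || !v10): since v10 = True, the clause reduces to (v3). v3 = True.
From (!v2 || !v3) and v3 = True: v2 = False.
In (v2 || v7), v2 is now false; v7 must hold, so v7 = True.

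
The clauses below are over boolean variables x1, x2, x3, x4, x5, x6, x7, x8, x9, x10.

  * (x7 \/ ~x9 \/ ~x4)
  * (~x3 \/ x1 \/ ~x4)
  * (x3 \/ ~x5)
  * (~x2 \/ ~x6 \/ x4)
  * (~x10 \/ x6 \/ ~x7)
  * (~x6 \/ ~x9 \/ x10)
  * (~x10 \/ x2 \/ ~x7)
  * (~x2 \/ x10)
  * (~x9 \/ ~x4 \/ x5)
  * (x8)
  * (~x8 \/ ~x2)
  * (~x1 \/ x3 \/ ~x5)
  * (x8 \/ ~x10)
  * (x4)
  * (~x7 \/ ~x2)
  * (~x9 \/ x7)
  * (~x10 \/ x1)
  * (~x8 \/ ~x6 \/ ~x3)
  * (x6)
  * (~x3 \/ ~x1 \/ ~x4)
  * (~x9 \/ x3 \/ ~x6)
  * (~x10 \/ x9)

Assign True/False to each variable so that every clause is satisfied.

Unit propagation: (x8) forces x8 = True.
The clause (~x2) is unit: x2 must be False.
(x4) is a unit clause, so x4 = True.
(x6) is a unit clause, so x6 = True.
(~x3) is a unit clause, so x3 = False.
The clause (~x5) is unit: x5 must be False.
(~x9) is a unit clause, so x9 = False.
Unit propagation: (~x10) forces x10 = False.
x1, x7 are now unconstrained; take x1 = True, x7 = True.

x1=True, x2=False, x3=False, x4=True, x5=False, x6=True, x7=True, x8=True, x9=False, x10=False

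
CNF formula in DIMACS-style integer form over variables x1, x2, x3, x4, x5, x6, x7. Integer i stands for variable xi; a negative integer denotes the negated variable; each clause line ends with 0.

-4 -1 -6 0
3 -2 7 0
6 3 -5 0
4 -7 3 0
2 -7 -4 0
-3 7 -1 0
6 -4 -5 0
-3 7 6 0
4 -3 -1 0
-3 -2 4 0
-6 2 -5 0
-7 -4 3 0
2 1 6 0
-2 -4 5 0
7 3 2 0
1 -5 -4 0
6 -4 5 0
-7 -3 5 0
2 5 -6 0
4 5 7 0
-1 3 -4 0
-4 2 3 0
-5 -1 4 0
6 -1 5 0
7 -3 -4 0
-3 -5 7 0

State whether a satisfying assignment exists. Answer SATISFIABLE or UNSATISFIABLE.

UNSATISFIABLE

x4 = True:
  x3 = True:
    propagation gives x7=True, x2=True, x5=True, x6=True; an empty clause results — contradiction.
  x3 = False:
    propagation gives x7=False, x2=False; an empty clause results — contradiction.
x4 = False:
  x3 = True:
    propagation gives x1=False, x2=False, x6=True, x5=False; an empty clause results — contradiction.
  x3 = False:
    propagation gives x7=False, x2=False; an empty clause results — contradiction.
Every branch closes, so no satisfying assignment exists.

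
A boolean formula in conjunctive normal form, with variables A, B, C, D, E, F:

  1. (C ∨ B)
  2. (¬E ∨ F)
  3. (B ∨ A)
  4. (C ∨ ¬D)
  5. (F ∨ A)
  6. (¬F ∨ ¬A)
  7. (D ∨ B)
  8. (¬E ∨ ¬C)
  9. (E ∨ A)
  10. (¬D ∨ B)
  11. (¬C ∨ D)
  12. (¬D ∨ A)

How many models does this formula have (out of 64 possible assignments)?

The models are:
  A=F B=T C=F D=F E=T F=T
  A=T B=T C=F D=F E=F F=F
  A=T B=T C=T D=T E=F F=F
That's 3 in total.

3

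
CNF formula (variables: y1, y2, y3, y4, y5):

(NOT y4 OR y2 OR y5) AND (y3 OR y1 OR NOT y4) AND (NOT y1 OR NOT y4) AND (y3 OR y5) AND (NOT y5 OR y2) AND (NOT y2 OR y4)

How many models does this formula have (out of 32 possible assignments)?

Satisfying assignments:
  y1=F y2=F y3=T y4=F y5=F
  y1=F y2=T y3=T y4=T y5=F
  y1=F y2=T y3=T y4=T y5=T
  y1=T y2=F y3=T y4=F y5=F
Count: 4.

4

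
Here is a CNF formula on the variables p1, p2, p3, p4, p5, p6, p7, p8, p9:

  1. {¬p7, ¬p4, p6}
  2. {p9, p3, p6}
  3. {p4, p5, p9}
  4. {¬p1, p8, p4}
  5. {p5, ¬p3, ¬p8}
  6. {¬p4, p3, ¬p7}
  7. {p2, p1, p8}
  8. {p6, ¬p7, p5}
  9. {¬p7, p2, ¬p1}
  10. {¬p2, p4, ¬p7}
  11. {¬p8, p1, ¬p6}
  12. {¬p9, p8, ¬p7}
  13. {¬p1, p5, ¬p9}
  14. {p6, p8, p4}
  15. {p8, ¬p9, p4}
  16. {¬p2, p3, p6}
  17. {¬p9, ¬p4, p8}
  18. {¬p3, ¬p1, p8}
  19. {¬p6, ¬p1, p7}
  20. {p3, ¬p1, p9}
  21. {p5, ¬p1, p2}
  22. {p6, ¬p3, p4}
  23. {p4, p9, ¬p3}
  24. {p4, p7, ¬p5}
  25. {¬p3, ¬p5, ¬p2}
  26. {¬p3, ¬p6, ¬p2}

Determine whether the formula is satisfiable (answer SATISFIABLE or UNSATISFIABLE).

SATISFIABLE

Branch on p1: take p1 = False.
For the remaining variables, p2 = False, p3 = True, p4 = True, p5 = True, p6 = False, p7 = False, p8 = True, p9 = False works.
So p1=False  p2=False  p3=True  p4=True  p5=True  p6=False  p7=False  p8=True  p9=False is a satisfying assignment.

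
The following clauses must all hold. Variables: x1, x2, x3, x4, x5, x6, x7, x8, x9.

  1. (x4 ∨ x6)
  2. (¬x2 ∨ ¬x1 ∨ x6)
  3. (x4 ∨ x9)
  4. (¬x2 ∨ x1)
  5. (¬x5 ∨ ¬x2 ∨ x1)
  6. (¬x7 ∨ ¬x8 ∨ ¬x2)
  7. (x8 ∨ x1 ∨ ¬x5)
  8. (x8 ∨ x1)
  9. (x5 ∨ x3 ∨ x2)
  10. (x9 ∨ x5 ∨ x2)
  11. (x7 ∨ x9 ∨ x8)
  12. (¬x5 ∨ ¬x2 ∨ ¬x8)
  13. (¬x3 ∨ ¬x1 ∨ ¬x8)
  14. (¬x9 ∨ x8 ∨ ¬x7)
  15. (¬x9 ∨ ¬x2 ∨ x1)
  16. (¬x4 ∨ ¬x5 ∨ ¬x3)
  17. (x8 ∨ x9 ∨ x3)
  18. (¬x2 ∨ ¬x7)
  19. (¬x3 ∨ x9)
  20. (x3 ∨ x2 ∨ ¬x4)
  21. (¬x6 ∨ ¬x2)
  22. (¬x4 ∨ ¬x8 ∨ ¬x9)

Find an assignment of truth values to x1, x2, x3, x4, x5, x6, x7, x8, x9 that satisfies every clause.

x1=False, x2=False, x3=True, x4=False, x5=True, x6=True, x7=False, x8=True, x9=True

Check each clause:
  1. (x4 ∨ x6) — x6 is true.
  2. (¬x2 ∨ ¬x1 ∨ x6) — x6 is true.
  3. (x9 ∨ x4) — x9 is true.
  4. (x1 ∨ ¬x2) — ¬x2 is true.
  5. (x1 ∨ ¬x5 ∨ ¬x2) — ¬x2 is true.
  6. (¬x2 ∨ ¬x7 ∨ ¬x8) — ¬x7 is true.
  7. (¬x5 ∨ x1 ∨ x8) — x8 is true.
  8. (x8 ∨ x1) — x8 is true.
  9. (x3 ∨ x5 ∨ x2) — x3 is true.
  10. (x2 ∨ x5 ∨ x9) — x9 is true.
  11. (x8 ∨ x9 ∨ x7) — x8 is true.
  12. (¬x5 ∨ ¬x8 ∨ ¬x2) — ¬x2 is true.
  13. (¬x8 ∨ ¬x1 ∨ ¬x3) — ¬x1 is true.
  14. (¬x7 ∨ ¬x9 ∨ x8) — x8 is true.
  15. (¬x2 ∨ x1 ∨ ¬x9) — ¬x2 is true.
  16. (¬x5 ∨ ¬x4 ∨ ¬x3) — ¬x4 is true.
  17. (x8 ∨ x3 ∨ x9) — x8 is true.
  18. (¬x7 ∨ ¬x2) — ¬x7 is true.
  19. (¬x3 ∨ x9) — x9 is true.
  20. (¬x4 ∨ x3 ∨ x2) — x3 is true.
  21. (¬x6 ∨ ¬x2) — ¬x2 is true.
  22. (¬x4 ∨ ¬x8 ∨ ¬x9) — ¬x4 is true.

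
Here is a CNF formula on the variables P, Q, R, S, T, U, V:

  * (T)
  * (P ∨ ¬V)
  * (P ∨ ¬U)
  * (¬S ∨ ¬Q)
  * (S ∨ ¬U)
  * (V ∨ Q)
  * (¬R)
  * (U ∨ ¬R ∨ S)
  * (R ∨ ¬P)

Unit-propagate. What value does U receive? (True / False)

False

(T) is a unit clause: T = True.
(¬R) is a unit clause: R = False.
From (¬P ∨ R) and R = False: P = False.
From (¬V ∨ P) and P = False: V = False.
(¬U ∨ P): since P = False, the clause reduces to (¬U). U = False.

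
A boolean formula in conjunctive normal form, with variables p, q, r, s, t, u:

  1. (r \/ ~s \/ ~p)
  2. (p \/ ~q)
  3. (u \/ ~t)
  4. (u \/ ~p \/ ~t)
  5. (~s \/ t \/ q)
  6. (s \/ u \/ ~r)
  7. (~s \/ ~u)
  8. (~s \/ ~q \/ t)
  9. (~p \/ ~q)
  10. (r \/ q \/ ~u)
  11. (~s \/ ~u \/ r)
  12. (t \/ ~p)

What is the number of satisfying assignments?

4

The models are:
  p=0 q=0 r=0 s=0 t=0 u=0
  p=0 q=0 r=1 s=0 t=0 u=1
  p=0 q=0 r=1 s=0 t=1 u=1
  p=1 q=0 r=1 s=0 t=1 u=1
Count: 4.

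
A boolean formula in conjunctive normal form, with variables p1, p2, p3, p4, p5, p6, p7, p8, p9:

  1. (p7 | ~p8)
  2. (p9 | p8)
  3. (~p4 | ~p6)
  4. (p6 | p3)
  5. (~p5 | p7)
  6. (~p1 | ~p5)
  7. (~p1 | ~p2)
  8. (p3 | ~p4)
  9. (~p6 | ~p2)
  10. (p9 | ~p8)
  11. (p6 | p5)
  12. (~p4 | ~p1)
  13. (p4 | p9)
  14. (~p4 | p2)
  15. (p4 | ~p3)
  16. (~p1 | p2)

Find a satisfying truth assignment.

p1=F, p2=F, p3=F, p4=F, p5=F, p6=T, p7=T, p8=T, p9=T

p1 occurs only negated in the remaining clauses — set p1 = False.
p7 occurs only positively in the remaining clauses — set p7 = True.
Try p2 = False.
  then p4 is forced to False.
  then p9 is forced to True.
  then p3 is forced to False.
  then p6 is forced to True.
p5, p8 are now unconstrained; take p5 = False, p8 = True.
Every clause has at least one true literal under this assignment.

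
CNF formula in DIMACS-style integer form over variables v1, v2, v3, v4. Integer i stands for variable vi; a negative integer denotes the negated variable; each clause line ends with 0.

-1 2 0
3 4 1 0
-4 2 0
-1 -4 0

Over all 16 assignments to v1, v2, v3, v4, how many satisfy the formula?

6

Satisfying assignments:
  v1=F v2=F v3=T v4=F
  v1=F v2=T v3=F v4=T
  v1=F v2=T v3=T v4=F
  v1=F v2=T v3=T v4=T
  v1=T v2=T v3=F v4=F
  v1=T v2=T v3=T v4=F
That's 6 in total.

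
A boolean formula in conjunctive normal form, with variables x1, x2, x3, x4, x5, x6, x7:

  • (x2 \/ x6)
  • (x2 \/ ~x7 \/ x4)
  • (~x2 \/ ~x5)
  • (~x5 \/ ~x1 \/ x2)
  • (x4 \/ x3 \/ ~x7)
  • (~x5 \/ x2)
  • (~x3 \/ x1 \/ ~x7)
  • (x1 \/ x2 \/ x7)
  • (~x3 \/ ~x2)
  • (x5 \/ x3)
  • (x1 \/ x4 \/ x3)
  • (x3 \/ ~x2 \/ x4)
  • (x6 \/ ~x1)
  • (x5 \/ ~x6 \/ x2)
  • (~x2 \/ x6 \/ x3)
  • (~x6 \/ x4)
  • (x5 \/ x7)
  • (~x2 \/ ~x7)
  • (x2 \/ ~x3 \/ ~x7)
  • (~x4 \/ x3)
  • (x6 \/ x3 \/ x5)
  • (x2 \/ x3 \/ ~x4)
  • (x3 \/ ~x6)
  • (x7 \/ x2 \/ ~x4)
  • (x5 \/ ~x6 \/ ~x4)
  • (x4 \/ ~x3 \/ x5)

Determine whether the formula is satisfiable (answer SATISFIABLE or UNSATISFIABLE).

UNSATISFIABLE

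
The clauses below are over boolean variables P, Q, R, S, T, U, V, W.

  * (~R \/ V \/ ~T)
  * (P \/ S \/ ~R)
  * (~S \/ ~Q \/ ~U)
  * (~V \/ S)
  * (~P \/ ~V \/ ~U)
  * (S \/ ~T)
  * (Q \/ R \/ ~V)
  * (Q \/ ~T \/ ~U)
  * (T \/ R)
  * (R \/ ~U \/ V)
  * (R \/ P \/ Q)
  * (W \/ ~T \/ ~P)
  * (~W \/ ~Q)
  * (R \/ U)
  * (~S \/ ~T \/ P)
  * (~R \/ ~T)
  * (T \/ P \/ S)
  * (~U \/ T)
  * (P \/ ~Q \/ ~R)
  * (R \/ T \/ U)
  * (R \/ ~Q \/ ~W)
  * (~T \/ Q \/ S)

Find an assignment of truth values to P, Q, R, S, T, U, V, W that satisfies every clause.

P = F  Q = F  R = T  S = T  T = F  U = F  V = T  W = T

Try P = False.
The remaining clauses are satisfied by Q = False, R = True, S = True, T = False, U = False, V = True, W = True.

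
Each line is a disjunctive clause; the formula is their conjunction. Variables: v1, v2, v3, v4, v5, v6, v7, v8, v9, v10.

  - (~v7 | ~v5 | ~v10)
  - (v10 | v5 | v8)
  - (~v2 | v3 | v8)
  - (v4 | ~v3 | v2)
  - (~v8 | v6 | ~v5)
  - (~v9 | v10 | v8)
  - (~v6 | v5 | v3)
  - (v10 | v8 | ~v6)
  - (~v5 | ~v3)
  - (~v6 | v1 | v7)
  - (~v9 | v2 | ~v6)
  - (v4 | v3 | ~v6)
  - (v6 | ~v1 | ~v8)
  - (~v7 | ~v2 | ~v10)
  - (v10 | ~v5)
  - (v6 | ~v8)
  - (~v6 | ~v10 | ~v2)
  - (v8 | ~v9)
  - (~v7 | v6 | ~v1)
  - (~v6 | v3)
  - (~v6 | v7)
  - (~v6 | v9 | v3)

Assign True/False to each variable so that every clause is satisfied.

v1=F, v2=T, v3=T, v4=F, v5=F, v6=T, v7=T, v8=T, v9=F, v10=F

Try v1 = False.
Try v2 = True.
The remaining clauses are satisfied by v3 = True, v4 = False, v5 = False, v6 = True, v7 = True, v8 = True, v9 = False, v10 = False.
Every clause has at least one true literal under this assignment.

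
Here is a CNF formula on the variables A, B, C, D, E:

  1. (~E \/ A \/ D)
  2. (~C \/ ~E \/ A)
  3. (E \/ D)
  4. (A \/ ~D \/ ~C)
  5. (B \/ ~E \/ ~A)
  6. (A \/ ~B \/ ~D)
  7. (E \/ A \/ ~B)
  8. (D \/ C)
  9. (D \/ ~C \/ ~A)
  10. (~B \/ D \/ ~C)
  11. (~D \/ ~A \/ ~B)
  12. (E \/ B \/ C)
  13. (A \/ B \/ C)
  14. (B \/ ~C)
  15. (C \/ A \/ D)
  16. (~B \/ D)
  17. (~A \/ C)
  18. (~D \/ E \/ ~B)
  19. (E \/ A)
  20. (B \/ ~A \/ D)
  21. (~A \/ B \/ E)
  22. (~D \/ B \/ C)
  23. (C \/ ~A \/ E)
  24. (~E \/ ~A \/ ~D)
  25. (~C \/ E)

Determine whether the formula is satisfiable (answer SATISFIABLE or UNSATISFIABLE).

UNSATISFIABLE

A = True:
  propagation gives C=True, D=True, B=False; an empty clause results — contradiction.
A = False:
  propagation gives E=True, D=True, C=False, B=False; an empty clause results — contradiction.
Every branch closes, so no satisfying assignment exists.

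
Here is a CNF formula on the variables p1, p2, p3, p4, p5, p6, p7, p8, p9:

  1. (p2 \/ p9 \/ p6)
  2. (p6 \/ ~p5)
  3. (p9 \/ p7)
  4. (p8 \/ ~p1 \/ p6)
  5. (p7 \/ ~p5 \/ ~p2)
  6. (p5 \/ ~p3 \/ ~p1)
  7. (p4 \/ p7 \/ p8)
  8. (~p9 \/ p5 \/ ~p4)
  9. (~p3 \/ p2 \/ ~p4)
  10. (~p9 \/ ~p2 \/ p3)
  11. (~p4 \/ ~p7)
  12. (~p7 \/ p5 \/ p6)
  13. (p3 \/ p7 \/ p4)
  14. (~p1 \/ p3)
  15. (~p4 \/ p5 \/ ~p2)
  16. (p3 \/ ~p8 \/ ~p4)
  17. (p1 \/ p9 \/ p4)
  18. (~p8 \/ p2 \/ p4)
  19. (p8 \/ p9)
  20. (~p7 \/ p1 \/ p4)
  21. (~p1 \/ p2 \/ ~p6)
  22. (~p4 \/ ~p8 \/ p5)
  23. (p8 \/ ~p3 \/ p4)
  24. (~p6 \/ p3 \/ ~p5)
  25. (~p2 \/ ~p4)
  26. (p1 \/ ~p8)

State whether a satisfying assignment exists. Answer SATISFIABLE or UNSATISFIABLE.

SATISFIABLE

Set p1 = True and propagate.
  then p3 is forced to True.
  then p5 is forced to True.
  then p6 is forced to True.
  then p2 is forced to True.
  then p7 is forced to True.
  then p4 is forced to False.
  then p8 is forced to True.
p9 is now unconstrained; take p9 = False.
So p1=T, p2=T, p3=T, p4=F, p5=T, p6=T, p7=T, p8=T, p9=F is a satisfying assignment.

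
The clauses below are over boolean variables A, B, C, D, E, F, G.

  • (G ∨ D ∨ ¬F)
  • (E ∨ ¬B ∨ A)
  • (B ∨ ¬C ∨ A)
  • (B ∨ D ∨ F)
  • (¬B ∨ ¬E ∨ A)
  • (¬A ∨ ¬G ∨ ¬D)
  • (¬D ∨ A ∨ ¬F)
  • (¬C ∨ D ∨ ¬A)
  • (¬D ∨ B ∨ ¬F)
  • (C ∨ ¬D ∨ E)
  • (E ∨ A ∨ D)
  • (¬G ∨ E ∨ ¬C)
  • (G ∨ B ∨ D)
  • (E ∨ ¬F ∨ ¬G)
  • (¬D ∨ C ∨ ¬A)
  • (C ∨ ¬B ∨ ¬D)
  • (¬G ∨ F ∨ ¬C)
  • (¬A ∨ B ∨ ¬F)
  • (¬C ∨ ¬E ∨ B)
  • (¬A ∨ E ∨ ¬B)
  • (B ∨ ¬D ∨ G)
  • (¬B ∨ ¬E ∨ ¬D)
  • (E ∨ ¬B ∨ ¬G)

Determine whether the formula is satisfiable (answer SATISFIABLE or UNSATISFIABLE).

SATISFIABLE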